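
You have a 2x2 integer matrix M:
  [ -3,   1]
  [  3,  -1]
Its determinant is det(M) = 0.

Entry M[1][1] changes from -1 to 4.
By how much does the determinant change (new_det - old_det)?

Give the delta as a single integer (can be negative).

Answer: -15

Derivation:
Cofactor C_11 = -3
Entry delta = 4 - -1 = 5
Det delta = entry_delta * cofactor = 5 * -3 = -15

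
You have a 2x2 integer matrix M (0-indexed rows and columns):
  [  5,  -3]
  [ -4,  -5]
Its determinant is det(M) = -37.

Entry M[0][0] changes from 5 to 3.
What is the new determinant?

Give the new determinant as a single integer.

Answer: -27

Derivation:
det is linear in row 0: changing M[0][0] by delta changes det by delta * cofactor(0,0).
Cofactor C_00 = (-1)^(0+0) * minor(0,0) = -5
Entry delta = 3 - 5 = -2
Det delta = -2 * -5 = 10
New det = -37 + 10 = -27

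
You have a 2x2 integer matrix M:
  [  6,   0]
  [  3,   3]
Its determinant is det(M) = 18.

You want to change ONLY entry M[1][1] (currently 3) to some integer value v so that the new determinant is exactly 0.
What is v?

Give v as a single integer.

det is linear in entry M[1][1]: det = old_det + (v - 3) * C_11
Cofactor C_11 = 6
Want det = 0: 18 + (v - 3) * 6 = 0
  (v - 3) = -18 / 6 = -3
  v = 3 + (-3) = 0

Answer: 0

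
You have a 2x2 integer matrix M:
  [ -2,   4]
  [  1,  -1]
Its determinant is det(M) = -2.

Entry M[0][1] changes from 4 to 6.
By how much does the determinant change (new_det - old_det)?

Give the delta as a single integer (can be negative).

Cofactor C_01 = -1
Entry delta = 6 - 4 = 2
Det delta = entry_delta * cofactor = 2 * -1 = -2

Answer: -2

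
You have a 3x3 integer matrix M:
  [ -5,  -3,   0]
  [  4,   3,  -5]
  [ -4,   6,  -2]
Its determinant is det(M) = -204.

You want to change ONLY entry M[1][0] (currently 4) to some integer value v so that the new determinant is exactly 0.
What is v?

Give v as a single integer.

det is linear in entry M[1][0]: det = old_det + (v - 4) * C_10
Cofactor C_10 = -6
Want det = 0: -204 + (v - 4) * -6 = 0
  (v - 4) = 204 / -6 = -34
  v = 4 + (-34) = -30

Answer: -30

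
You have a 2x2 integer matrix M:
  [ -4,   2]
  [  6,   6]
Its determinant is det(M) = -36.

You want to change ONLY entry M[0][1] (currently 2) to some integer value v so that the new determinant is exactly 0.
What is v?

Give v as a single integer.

Answer: -4

Derivation:
det is linear in entry M[0][1]: det = old_det + (v - 2) * C_01
Cofactor C_01 = -6
Want det = 0: -36 + (v - 2) * -6 = 0
  (v - 2) = 36 / -6 = -6
  v = 2 + (-6) = -4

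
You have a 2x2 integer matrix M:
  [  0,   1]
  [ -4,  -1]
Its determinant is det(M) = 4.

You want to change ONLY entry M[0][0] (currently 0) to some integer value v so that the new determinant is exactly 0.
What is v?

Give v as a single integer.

Answer: 4

Derivation:
det is linear in entry M[0][0]: det = old_det + (v - 0) * C_00
Cofactor C_00 = -1
Want det = 0: 4 + (v - 0) * -1 = 0
  (v - 0) = -4 / -1 = 4
  v = 0 + (4) = 4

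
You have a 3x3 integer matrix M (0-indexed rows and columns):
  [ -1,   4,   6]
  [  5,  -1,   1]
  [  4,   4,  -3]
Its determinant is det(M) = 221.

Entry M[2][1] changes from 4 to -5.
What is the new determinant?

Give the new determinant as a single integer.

det is linear in row 2: changing M[2][1] by delta changes det by delta * cofactor(2,1).
Cofactor C_21 = (-1)^(2+1) * minor(2,1) = 31
Entry delta = -5 - 4 = -9
Det delta = -9 * 31 = -279
New det = 221 + -279 = -58

Answer: -58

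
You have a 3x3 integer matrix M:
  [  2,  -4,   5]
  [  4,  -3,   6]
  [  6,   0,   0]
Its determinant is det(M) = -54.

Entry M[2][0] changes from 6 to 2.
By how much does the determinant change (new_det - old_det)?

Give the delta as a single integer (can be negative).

Answer: 36

Derivation:
Cofactor C_20 = -9
Entry delta = 2 - 6 = -4
Det delta = entry_delta * cofactor = -4 * -9 = 36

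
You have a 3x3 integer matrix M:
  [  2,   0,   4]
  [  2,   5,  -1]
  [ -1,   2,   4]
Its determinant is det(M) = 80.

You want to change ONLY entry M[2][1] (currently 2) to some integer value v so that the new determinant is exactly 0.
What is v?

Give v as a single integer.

det is linear in entry M[2][1]: det = old_det + (v - 2) * C_21
Cofactor C_21 = 10
Want det = 0: 80 + (v - 2) * 10 = 0
  (v - 2) = -80 / 10 = -8
  v = 2 + (-8) = -6

Answer: -6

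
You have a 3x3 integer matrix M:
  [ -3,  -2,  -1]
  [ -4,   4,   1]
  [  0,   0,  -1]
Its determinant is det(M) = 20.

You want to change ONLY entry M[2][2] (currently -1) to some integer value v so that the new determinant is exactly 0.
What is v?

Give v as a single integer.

det is linear in entry M[2][2]: det = old_det + (v - -1) * C_22
Cofactor C_22 = -20
Want det = 0: 20 + (v - -1) * -20 = 0
  (v - -1) = -20 / -20 = 1
  v = -1 + (1) = 0

Answer: 0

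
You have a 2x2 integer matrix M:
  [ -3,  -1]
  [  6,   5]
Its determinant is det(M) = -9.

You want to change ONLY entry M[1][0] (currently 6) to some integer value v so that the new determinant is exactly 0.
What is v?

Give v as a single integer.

Answer: 15

Derivation:
det is linear in entry M[1][0]: det = old_det + (v - 6) * C_10
Cofactor C_10 = 1
Want det = 0: -9 + (v - 6) * 1 = 0
  (v - 6) = 9 / 1 = 9
  v = 6 + (9) = 15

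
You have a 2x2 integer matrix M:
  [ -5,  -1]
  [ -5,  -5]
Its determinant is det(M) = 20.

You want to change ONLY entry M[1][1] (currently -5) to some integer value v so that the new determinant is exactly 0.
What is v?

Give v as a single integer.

Answer: -1

Derivation:
det is linear in entry M[1][1]: det = old_det + (v - -5) * C_11
Cofactor C_11 = -5
Want det = 0: 20 + (v - -5) * -5 = 0
  (v - -5) = -20 / -5 = 4
  v = -5 + (4) = -1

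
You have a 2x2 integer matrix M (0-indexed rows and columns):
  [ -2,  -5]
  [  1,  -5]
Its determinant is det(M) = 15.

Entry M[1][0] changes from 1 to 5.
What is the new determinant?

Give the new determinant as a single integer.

det is linear in row 1: changing M[1][0] by delta changes det by delta * cofactor(1,0).
Cofactor C_10 = (-1)^(1+0) * minor(1,0) = 5
Entry delta = 5 - 1 = 4
Det delta = 4 * 5 = 20
New det = 15 + 20 = 35

Answer: 35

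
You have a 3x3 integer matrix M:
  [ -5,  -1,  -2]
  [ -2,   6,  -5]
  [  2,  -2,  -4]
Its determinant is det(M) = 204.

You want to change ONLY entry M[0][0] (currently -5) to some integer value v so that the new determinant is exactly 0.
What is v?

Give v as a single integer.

Answer: 1

Derivation:
det is linear in entry M[0][0]: det = old_det + (v - -5) * C_00
Cofactor C_00 = -34
Want det = 0: 204 + (v - -5) * -34 = 0
  (v - -5) = -204 / -34 = 6
  v = -5 + (6) = 1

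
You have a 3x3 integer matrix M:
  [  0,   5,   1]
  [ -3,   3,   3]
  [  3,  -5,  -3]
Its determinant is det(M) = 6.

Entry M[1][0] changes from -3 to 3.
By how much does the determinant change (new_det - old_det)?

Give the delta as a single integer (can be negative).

Answer: 60

Derivation:
Cofactor C_10 = 10
Entry delta = 3 - -3 = 6
Det delta = entry_delta * cofactor = 6 * 10 = 60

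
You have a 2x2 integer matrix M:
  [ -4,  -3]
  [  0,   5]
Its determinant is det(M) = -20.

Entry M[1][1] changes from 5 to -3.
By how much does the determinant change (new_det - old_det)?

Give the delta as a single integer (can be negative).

Cofactor C_11 = -4
Entry delta = -3 - 5 = -8
Det delta = entry_delta * cofactor = -8 * -4 = 32

Answer: 32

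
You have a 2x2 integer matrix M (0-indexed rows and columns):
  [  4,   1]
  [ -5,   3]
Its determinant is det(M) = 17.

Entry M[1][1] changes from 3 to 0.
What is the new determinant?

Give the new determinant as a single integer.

det is linear in row 1: changing M[1][1] by delta changes det by delta * cofactor(1,1).
Cofactor C_11 = (-1)^(1+1) * minor(1,1) = 4
Entry delta = 0 - 3 = -3
Det delta = -3 * 4 = -12
New det = 17 + -12 = 5

Answer: 5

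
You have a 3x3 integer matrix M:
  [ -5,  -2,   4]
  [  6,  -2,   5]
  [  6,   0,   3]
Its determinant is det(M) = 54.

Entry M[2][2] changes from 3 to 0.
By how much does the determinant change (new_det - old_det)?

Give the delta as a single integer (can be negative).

Cofactor C_22 = 22
Entry delta = 0 - 3 = -3
Det delta = entry_delta * cofactor = -3 * 22 = -66

Answer: -66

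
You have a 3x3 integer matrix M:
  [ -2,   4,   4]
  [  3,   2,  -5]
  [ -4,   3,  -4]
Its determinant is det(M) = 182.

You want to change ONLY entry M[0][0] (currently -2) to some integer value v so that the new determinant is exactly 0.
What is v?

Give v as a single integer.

det is linear in entry M[0][0]: det = old_det + (v - -2) * C_00
Cofactor C_00 = 7
Want det = 0: 182 + (v - -2) * 7 = 0
  (v - -2) = -182 / 7 = -26
  v = -2 + (-26) = -28

Answer: -28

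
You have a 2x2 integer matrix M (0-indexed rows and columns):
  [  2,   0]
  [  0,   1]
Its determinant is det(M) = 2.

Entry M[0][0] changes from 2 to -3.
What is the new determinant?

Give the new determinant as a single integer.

Answer: -3

Derivation:
det is linear in row 0: changing M[0][0] by delta changes det by delta * cofactor(0,0).
Cofactor C_00 = (-1)^(0+0) * minor(0,0) = 1
Entry delta = -3 - 2 = -5
Det delta = -5 * 1 = -5
New det = 2 + -5 = -3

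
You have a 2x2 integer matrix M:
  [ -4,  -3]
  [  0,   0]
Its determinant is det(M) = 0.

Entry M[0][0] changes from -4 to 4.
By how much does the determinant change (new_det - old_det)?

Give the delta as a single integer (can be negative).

Answer: 0

Derivation:
Cofactor C_00 = 0
Entry delta = 4 - -4 = 8
Det delta = entry_delta * cofactor = 8 * 0 = 0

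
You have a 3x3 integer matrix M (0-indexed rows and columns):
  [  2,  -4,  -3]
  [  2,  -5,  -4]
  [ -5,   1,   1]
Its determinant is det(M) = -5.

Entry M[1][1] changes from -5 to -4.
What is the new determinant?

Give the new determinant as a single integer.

Answer: -18

Derivation:
det is linear in row 1: changing M[1][1] by delta changes det by delta * cofactor(1,1).
Cofactor C_11 = (-1)^(1+1) * minor(1,1) = -13
Entry delta = -4 - -5 = 1
Det delta = 1 * -13 = -13
New det = -5 + -13 = -18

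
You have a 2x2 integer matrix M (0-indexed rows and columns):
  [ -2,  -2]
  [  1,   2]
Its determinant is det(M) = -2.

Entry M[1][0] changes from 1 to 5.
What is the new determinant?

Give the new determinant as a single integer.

Answer: 6

Derivation:
det is linear in row 1: changing M[1][0] by delta changes det by delta * cofactor(1,0).
Cofactor C_10 = (-1)^(1+0) * minor(1,0) = 2
Entry delta = 5 - 1 = 4
Det delta = 4 * 2 = 8
New det = -2 + 8 = 6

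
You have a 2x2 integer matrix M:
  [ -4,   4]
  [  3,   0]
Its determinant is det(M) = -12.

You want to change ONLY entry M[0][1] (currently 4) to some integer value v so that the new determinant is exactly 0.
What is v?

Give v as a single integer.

det is linear in entry M[0][1]: det = old_det + (v - 4) * C_01
Cofactor C_01 = -3
Want det = 0: -12 + (v - 4) * -3 = 0
  (v - 4) = 12 / -3 = -4
  v = 4 + (-4) = 0

Answer: 0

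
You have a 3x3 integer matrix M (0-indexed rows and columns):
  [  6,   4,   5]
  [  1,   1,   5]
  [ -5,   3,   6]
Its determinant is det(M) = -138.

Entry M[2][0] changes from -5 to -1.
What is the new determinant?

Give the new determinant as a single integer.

Answer: -78

Derivation:
det is linear in row 2: changing M[2][0] by delta changes det by delta * cofactor(2,0).
Cofactor C_20 = (-1)^(2+0) * minor(2,0) = 15
Entry delta = -1 - -5 = 4
Det delta = 4 * 15 = 60
New det = -138 + 60 = -78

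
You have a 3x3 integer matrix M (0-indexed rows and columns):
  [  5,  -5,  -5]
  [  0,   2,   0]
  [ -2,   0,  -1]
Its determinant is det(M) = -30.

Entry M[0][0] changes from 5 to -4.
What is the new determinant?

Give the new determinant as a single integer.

Answer: -12

Derivation:
det is linear in row 0: changing M[0][0] by delta changes det by delta * cofactor(0,0).
Cofactor C_00 = (-1)^(0+0) * minor(0,0) = -2
Entry delta = -4 - 5 = -9
Det delta = -9 * -2 = 18
New det = -30 + 18 = -12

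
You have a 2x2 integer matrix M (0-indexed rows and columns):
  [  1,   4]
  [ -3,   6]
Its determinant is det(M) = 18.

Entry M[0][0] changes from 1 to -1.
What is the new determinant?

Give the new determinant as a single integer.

Answer: 6

Derivation:
det is linear in row 0: changing M[0][0] by delta changes det by delta * cofactor(0,0).
Cofactor C_00 = (-1)^(0+0) * minor(0,0) = 6
Entry delta = -1 - 1 = -2
Det delta = -2 * 6 = -12
New det = 18 + -12 = 6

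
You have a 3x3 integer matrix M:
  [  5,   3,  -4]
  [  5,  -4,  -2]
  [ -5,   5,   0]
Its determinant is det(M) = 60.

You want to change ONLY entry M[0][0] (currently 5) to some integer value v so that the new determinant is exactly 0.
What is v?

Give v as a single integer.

Answer: -1

Derivation:
det is linear in entry M[0][0]: det = old_det + (v - 5) * C_00
Cofactor C_00 = 10
Want det = 0: 60 + (v - 5) * 10 = 0
  (v - 5) = -60 / 10 = -6
  v = 5 + (-6) = -1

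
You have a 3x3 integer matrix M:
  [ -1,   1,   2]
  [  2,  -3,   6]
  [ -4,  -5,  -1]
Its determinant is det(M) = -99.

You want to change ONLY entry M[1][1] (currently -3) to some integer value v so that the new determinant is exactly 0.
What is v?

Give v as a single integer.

det is linear in entry M[1][1]: det = old_det + (v - -3) * C_11
Cofactor C_11 = 9
Want det = 0: -99 + (v - -3) * 9 = 0
  (v - -3) = 99 / 9 = 11
  v = -3 + (11) = 8

Answer: 8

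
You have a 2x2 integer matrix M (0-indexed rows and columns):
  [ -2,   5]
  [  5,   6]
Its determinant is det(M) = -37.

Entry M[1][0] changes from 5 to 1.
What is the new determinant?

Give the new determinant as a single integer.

Answer: -17

Derivation:
det is linear in row 1: changing M[1][0] by delta changes det by delta * cofactor(1,0).
Cofactor C_10 = (-1)^(1+0) * minor(1,0) = -5
Entry delta = 1 - 5 = -4
Det delta = -4 * -5 = 20
New det = -37 + 20 = -17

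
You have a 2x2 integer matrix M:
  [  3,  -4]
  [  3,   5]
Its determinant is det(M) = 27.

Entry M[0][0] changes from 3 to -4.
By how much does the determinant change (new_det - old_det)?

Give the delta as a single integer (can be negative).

Cofactor C_00 = 5
Entry delta = -4 - 3 = -7
Det delta = entry_delta * cofactor = -7 * 5 = -35

Answer: -35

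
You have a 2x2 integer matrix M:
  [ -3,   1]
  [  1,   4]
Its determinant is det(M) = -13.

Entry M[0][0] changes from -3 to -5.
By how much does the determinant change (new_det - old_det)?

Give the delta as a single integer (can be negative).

Cofactor C_00 = 4
Entry delta = -5 - -3 = -2
Det delta = entry_delta * cofactor = -2 * 4 = -8

Answer: -8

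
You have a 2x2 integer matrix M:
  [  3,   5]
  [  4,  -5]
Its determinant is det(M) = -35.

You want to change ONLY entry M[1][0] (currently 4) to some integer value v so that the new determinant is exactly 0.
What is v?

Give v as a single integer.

Answer: -3

Derivation:
det is linear in entry M[1][0]: det = old_det + (v - 4) * C_10
Cofactor C_10 = -5
Want det = 0: -35 + (v - 4) * -5 = 0
  (v - 4) = 35 / -5 = -7
  v = 4 + (-7) = -3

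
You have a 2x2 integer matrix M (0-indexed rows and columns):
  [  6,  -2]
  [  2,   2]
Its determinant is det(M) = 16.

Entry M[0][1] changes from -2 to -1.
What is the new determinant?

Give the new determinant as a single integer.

det is linear in row 0: changing M[0][1] by delta changes det by delta * cofactor(0,1).
Cofactor C_01 = (-1)^(0+1) * minor(0,1) = -2
Entry delta = -1 - -2 = 1
Det delta = 1 * -2 = -2
New det = 16 + -2 = 14

Answer: 14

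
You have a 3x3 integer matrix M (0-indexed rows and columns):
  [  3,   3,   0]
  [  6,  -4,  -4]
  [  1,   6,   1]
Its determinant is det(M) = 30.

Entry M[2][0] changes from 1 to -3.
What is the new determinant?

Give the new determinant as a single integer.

det is linear in row 2: changing M[2][0] by delta changes det by delta * cofactor(2,0).
Cofactor C_20 = (-1)^(2+0) * minor(2,0) = -12
Entry delta = -3 - 1 = -4
Det delta = -4 * -12 = 48
New det = 30 + 48 = 78

Answer: 78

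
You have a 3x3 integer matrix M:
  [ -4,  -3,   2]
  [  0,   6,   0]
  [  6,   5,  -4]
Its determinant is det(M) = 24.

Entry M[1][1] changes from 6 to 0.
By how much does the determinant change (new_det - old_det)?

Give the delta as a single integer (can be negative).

Cofactor C_11 = 4
Entry delta = 0 - 6 = -6
Det delta = entry_delta * cofactor = -6 * 4 = -24

Answer: -24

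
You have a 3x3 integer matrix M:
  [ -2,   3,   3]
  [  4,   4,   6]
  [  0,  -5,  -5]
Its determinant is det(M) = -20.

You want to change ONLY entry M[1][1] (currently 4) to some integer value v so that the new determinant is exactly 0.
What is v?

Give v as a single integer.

Answer: 6

Derivation:
det is linear in entry M[1][1]: det = old_det + (v - 4) * C_11
Cofactor C_11 = 10
Want det = 0: -20 + (v - 4) * 10 = 0
  (v - 4) = 20 / 10 = 2
  v = 4 + (2) = 6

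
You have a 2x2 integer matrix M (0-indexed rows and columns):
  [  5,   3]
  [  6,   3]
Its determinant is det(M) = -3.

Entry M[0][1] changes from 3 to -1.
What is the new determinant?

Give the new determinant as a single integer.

det is linear in row 0: changing M[0][1] by delta changes det by delta * cofactor(0,1).
Cofactor C_01 = (-1)^(0+1) * minor(0,1) = -6
Entry delta = -1 - 3 = -4
Det delta = -4 * -6 = 24
New det = -3 + 24 = 21

Answer: 21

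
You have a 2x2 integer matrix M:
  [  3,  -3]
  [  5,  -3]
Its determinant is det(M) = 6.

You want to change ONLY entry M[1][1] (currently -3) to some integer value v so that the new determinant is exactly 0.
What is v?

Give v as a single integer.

det is linear in entry M[1][1]: det = old_det + (v - -3) * C_11
Cofactor C_11 = 3
Want det = 0: 6 + (v - -3) * 3 = 0
  (v - -3) = -6 / 3 = -2
  v = -3 + (-2) = -5

Answer: -5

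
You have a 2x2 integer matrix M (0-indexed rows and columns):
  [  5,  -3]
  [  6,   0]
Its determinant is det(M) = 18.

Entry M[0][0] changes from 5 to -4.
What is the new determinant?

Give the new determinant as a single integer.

det is linear in row 0: changing M[0][0] by delta changes det by delta * cofactor(0,0).
Cofactor C_00 = (-1)^(0+0) * minor(0,0) = 0
Entry delta = -4 - 5 = -9
Det delta = -9 * 0 = 0
New det = 18 + 0 = 18

Answer: 18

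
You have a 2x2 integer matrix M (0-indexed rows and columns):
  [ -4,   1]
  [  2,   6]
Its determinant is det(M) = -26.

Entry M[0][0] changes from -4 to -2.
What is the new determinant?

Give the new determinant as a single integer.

det is linear in row 0: changing M[0][0] by delta changes det by delta * cofactor(0,0).
Cofactor C_00 = (-1)^(0+0) * minor(0,0) = 6
Entry delta = -2 - -4 = 2
Det delta = 2 * 6 = 12
New det = -26 + 12 = -14

Answer: -14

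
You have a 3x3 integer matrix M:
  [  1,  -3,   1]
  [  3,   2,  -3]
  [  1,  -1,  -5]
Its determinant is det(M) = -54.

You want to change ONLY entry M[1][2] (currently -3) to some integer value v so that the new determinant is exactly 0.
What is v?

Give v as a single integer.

det is linear in entry M[1][2]: det = old_det + (v - -3) * C_12
Cofactor C_12 = -2
Want det = 0: -54 + (v - -3) * -2 = 0
  (v - -3) = 54 / -2 = -27
  v = -3 + (-27) = -30

Answer: -30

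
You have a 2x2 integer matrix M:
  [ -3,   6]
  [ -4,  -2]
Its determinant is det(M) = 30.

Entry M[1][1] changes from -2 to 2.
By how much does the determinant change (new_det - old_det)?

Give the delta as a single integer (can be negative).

Answer: -12

Derivation:
Cofactor C_11 = -3
Entry delta = 2 - -2 = 4
Det delta = entry_delta * cofactor = 4 * -3 = -12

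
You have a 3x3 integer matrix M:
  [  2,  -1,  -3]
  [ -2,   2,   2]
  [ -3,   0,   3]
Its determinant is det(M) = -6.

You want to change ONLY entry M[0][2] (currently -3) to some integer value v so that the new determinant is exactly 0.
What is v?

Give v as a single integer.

Answer: -2

Derivation:
det is linear in entry M[0][2]: det = old_det + (v - -3) * C_02
Cofactor C_02 = 6
Want det = 0: -6 + (v - -3) * 6 = 0
  (v - -3) = 6 / 6 = 1
  v = -3 + (1) = -2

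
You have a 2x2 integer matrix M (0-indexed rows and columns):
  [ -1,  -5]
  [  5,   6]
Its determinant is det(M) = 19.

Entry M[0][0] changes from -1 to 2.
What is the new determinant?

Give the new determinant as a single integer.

det is linear in row 0: changing M[0][0] by delta changes det by delta * cofactor(0,0).
Cofactor C_00 = (-1)^(0+0) * minor(0,0) = 6
Entry delta = 2 - -1 = 3
Det delta = 3 * 6 = 18
New det = 19 + 18 = 37

Answer: 37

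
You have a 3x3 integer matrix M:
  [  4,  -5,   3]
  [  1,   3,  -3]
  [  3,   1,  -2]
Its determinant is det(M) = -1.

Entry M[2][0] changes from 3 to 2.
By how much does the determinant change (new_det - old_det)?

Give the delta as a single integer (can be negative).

Cofactor C_20 = 6
Entry delta = 2 - 3 = -1
Det delta = entry_delta * cofactor = -1 * 6 = -6

Answer: -6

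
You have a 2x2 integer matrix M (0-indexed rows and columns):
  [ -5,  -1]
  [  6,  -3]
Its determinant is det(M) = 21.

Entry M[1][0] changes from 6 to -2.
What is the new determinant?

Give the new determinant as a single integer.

Answer: 13

Derivation:
det is linear in row 1: changing M[1][0] by delta changes det by delta * cofactor(1,0).
Cofactor C_10 = (-1)^(1+0) * minor(1,0) = 1
Entry delta = -2 - 6 = -8
Det delta = -8 * 1 = -8
New det = 21 + -8 = 13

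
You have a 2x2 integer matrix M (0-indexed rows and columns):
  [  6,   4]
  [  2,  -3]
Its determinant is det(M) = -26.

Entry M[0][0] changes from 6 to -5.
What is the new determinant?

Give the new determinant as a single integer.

Answer: 7

Derivation:
det is linear in row 0: changing M[0][0] by delta changes det by delta * cofactor(0,0).
Cofactor C_00 = (-1)^(0+0) * minor(0,0) = -3
Entry delta = -5 - 6 = -11
Det delta = -11 * -3 = 33
New det = -26 + 33 = 7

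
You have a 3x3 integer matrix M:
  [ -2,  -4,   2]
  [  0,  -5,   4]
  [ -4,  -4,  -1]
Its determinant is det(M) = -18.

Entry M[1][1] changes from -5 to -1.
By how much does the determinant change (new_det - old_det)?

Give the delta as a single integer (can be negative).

Answer: 40

Derivation:
Cofactor C_11 = 10
Entry delta = -1 - -5 = 4
Det delta = entry_delta * cofactor = 4 * 10 = 40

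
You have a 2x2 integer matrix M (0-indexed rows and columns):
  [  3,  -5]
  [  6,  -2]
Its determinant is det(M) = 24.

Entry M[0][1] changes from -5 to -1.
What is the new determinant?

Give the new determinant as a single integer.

Answer: 0

Derivation:
det is linear in row 0: changing M[0][1] by delta changes det by delta * cofactor(0,1).
Cofactor C_01 = (-1)^(0+1) * minor(0,1) = -6
Entry delta = -1 - -5 = 4
Det delta = 4 * -6 = -24
New det = 24 + -24 = 0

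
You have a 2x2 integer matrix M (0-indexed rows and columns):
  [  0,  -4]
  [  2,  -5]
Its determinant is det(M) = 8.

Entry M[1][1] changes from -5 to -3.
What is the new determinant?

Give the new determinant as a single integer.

Answer: 8

Derivation:
det is linear in row 1: changing M[1][1] by delta changes det by delta * cofactor(1,1).
Cofactor C_11 = (-1)^(1+1) * minor(1,1) = 0
Entry delta = -3 - -5 = 2
Det delta = 2 * 0 = 0
New det = 8 + 0 = 8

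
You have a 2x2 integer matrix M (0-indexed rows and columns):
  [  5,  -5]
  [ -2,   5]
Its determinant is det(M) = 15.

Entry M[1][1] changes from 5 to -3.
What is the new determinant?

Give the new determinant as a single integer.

Answer: -25

Derivation:
det is linear in row 1: changing M[1][1] by delta changes det by delta * cofactor(1,1).
Cofactor C_11 = (-1)^(1+1) * minor(1,1) = 5
Entry delta = -3 - 5 = -8
Det delta = -8 * 5 = -40
New det = 15 + -40 = -25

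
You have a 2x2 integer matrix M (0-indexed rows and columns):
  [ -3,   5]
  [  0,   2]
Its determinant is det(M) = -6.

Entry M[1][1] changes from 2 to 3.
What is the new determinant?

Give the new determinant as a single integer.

det is linear in row 1: changing M[1][1] by delta changes det by delta * cofactor(1,1).
Cofactor C_11 = (-1)^(1+1) * minor(1,1) = -3
Entry delta = 3 - 2 = 1
Det delta = 1 * -3 = -3
New det = -6 + -3 = -9

Answer: -9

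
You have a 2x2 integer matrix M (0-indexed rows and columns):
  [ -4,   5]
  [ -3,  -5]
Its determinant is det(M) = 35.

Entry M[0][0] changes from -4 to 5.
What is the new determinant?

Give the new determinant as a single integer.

Answer: -10

Derivation:
det is linear in row 0: changing M[0][0] by delta changes det by delta * cofactor(0,0).
Cofactor C_00 = (-1)^(0+0) * minor(0,0) = -5
Entry delta = 5 - -4 = 9
Det delta = 9 * -5 = -45
New det = 35 + -45 = -10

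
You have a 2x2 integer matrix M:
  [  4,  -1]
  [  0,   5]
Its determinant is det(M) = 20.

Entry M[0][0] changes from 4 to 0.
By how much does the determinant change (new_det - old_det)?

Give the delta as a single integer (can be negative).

Cofactor C_00 = 5
Entry delta = 0 - 4 = -4
Det delta = entry_delta * cofactor = -4 * 5 = -20

Answer: -20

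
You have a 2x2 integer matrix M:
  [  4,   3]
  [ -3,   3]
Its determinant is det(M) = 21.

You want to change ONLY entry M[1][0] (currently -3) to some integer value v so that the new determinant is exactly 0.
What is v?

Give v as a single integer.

Answer: 4

Derivation:
det is linear in entry M[1][0]: det = old_det + (v - -3) * C_10
Cofactor C_10 = -3
Want det = 0: 21 + (v - -3) * -3 = 0
  (v - -3) = -21 / -3 = 7
  v = -3 + (7) = 4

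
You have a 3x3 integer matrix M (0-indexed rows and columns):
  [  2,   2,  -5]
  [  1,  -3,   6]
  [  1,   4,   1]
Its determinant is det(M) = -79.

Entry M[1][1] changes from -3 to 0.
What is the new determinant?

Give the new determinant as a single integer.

det is linear in row 1: changing M[1][1] by delta changes det by delta * cofactor(1,1).
Cofactor C_11 = (-1)^(1+1) * minor(1,1) = 7
Entry delta = 0 - -3 = 3
Det delta = 3 * 7 = 21
New det = -79 + 21 = -58

Answer: -58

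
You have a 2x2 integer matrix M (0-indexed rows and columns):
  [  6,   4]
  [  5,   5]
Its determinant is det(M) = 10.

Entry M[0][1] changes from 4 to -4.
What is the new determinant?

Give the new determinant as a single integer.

Answer: 50

Derivation:
det is linear in row 0: changing M[0][1] by delta changes det by delta * cofactor(0,1).
Cofactor C_01 = (-1)^(0+1) * minor(0,1) = -5
Entry delta = -4 - 4 = -8
Det delta = -8 * -5 = 40
New det = 10 + 40 = 50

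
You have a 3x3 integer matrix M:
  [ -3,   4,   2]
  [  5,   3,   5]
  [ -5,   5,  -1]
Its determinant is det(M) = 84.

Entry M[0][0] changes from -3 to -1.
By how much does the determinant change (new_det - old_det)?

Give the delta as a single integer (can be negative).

Cofactor C_00 = -28
Entry delta = -1 - -3 = 2
Det delta = entry_delta * cofactor = 2 * -28 = -56

Answer: -56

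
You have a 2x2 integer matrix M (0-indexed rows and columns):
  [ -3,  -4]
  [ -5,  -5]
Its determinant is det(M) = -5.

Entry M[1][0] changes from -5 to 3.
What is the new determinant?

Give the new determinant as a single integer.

Answer: 27

Derivation:
det is linear in row 1: changing M[1][0] by delta changes det by delta * cofactor(1,0).
Cofactor C_10 = (-1)^(1+0) * minor(1,0) = 4
Entry delta = 3 - -5 = 8
Det delta = 8 * 4 = 32
New det = -5 + 32 = 27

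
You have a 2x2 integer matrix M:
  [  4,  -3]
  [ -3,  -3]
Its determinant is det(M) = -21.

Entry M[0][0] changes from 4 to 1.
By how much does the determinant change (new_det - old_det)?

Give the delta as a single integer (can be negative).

Cofactor C_00 = -3
Entry delta = 1 - 4 = -3
Det delta = entry_delta * cofactor = -3 * -3 = 9

Answer: 9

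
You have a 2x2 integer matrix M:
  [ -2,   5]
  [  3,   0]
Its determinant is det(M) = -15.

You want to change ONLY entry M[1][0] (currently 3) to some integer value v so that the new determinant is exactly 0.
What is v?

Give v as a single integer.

det is linear in entry M[1][0]: det = old_det + (v - 3) * C_10
Cofactor C_10 = -5
Want det = 0: -15 + (v - 3) * -5 = 0
  (v - 3) = 15 / -5 = -3
  v = 3 + (-3) = 0

Answer: 0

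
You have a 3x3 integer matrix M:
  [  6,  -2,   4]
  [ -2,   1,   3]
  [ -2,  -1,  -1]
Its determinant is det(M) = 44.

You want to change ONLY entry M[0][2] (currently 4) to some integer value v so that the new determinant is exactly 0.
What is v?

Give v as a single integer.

Answer: -7

Derivation:
det is linear in entry M[0][2]: det = old_det + (v - 4) * C_02
Cofactor C_02 = 4
Want det = 0: 44 + (v - 4) * 4 = 0
  (v - 4) = -44 / 4 = -11
  v = 4 + (-11) = -7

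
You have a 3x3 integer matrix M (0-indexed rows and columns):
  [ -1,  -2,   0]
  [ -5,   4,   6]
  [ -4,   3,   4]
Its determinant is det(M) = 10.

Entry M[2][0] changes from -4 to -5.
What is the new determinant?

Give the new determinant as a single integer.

Answer: 22

Derivation:
det is linear in row 2: changing M[2][0] by delta changes det by delta * cofactor(2,0).
Cofactor C_20 = (-1)^(2+0) * minor(2,0) = -12
Entry delta = -5 - -4 = -1
Det delta = -1 * -12 = 12
New det = 10 + 12 = 22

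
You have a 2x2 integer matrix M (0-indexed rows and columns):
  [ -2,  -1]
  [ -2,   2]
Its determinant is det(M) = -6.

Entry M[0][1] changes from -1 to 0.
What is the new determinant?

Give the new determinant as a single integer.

det is linear in row 0: changing M[0][1] by delta changes det by delta * cofactor(0,1).
Cofactor C_01 = (-1)^(0+1) * minor(0,1) = 2
Entry delta = 0 - -1 = 1
Det delta = 1 * 2 = 2
New det = -6 + 2 = -4

Answer: -4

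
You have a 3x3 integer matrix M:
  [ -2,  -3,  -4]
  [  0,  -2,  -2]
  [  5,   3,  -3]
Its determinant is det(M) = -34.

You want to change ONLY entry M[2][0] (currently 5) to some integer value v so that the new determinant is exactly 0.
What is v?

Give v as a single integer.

Answer: -12

Derivation:
det is linear in entry M[2][0]: det = old_det + (v - 5) * C_20
Cofactor C_20 = -2
Want det = 0: -34 + (v - 5) * -2 = 0
  (v - 5) = 34 / -2 = -17
  v = 5 + (-17) = -12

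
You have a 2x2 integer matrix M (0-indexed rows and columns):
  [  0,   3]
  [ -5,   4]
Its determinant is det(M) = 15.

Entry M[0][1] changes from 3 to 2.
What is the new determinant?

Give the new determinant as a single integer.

Answer: 10

Derivation:
det is linear in row 0: changing M[0][1] by delta changes det by delta * cofactor(0,1).
Cofactor C_01 = (-1)^(0+1) * minor(0,1) = 5
Entry delta = 2 - 3 = -1
Det delta = -1 * 5 = -5
New det = 15 + -5 = 10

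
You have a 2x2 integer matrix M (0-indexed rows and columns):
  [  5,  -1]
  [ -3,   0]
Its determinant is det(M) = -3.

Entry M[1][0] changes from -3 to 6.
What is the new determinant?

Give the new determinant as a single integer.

Answer: 6

Derivation:
det is linear in row 1: changing M[1][0] by delta changes det by delta * cofactor(1,0).
Cofactor C_10 = (-1)^(1+0) * minor(1,0) = 1
Entry delta = 6 - -3 = 9
Det delta = 9 * 1 = 9
New det = -3 + 9 = 6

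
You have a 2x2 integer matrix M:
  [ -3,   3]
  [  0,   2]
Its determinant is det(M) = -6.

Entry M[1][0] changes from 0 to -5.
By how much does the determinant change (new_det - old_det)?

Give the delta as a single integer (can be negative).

Cofactor C_10 = -3
Entry delta = -5 - 0 = -5
Det delta = entry_delta * cofactor = -5 * -3 = 15

Answer: 15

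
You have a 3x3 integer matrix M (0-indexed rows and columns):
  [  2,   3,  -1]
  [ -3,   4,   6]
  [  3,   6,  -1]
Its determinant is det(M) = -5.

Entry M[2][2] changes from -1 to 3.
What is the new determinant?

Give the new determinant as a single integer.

det is linear in row 2: changing M[2][2] by delta changes det by delta * cofactor(2,2).
Cofactor C_22 = (-1)^(2+2) * minor(2,2) = 17
Entry delta = 3 - -1 = 4
Det delta = 4 * 17 = 68
New det = -5 + 68 = 63

Answer: 63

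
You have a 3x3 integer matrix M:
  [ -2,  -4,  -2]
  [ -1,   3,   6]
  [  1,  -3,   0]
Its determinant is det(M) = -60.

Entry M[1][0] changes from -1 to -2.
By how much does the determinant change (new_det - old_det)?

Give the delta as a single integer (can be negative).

Answer: -6

Derivation:
Cofactor C_10 = 6
Entry delta = -2 - -1 = -1
Det delta = entry_delta * cofactor = -1 * 6 = -6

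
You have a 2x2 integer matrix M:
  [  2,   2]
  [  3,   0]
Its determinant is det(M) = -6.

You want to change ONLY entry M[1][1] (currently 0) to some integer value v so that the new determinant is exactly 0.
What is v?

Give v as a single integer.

Answer: 3

Derivation:
det is linear in entry M[1][1]: det = old_det + (v - 0) * C_11
Cofactor C_11 = 2
Want det = 0: -6 + (v - 0) * 2 = 0
  (v - 0) = 6 / 2 = 3
  v = 0 + (3) = 3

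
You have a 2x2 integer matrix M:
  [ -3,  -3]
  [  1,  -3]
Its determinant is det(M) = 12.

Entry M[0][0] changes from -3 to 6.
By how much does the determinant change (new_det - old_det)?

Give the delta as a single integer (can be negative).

Answer: -27

Derivation:
Cofactor C_00 = -3
Entry delta = 6 - -3 = 9
Det delta = entry_delta * cofactor = 9 * -3 = -27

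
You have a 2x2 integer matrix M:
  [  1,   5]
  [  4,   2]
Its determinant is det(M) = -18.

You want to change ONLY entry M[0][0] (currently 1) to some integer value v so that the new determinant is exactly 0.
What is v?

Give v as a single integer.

Answer: 10

Derivation:
det is linear in entry M[0][0]: det = old_det + (v - 1) * C_00
Cofactor C_00 = 2
Want det = 0: -18 + (v - 1) * 2 = 0
  (v - 1) = 18 / 2 = 9
  v = 1 + (9) = 10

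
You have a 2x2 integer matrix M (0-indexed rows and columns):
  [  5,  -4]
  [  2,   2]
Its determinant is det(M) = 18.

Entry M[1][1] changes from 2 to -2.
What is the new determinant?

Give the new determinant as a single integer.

Answer: -2

Derivation:
det is linear in row 1: changing M[1][1] by delta changes det by delta * cofactor(1,1).
Cofactor C_11 = (-1)^(1+1) * minor(1,1) = 5
Entry delta = -2 - 2 = -4
Det delta = -4 * 5 = -20
New det = 18 + -20 = -2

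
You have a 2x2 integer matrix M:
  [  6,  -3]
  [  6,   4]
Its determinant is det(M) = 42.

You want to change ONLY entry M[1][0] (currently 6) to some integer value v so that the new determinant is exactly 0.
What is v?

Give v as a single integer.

det is linear in entry M[1][0]: det = old_det + (v - 6) * C_10
Cofactor C_10 = 3
Want det = 0: 42 + (v - 6) * 3 = 0
  (v - 6) = -42 / 3 = -14
  v = 6 + (-14) = -8

Answer: -8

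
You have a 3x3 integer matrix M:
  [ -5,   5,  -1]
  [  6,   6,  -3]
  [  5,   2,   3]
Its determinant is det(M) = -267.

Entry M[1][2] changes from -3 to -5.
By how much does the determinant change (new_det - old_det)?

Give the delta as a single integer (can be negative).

Cofactor C_12 = 35
Entry delta = -5 - -3 = -2
Det delta = entry_delta * cofactor = -2 * 35 = -70

Answer: -70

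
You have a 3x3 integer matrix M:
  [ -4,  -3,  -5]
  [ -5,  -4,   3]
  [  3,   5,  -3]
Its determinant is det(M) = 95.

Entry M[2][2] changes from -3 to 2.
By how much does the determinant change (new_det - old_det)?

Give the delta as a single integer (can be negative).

Answer: 5

Derivation:
Cofactor C_22 = 1
Entry delta = 2 - -3 = 5
Det delta = entry_delta * cofactor = 5 * 1 = 5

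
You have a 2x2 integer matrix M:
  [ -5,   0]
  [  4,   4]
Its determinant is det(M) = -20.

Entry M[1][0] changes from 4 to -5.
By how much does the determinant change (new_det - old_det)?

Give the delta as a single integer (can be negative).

Cofactor C_10 = 0
Entry delta = -5 - 4 = -9
Det delta = entry_delta * cofactor = -9 * 0 = 0

Answer: 0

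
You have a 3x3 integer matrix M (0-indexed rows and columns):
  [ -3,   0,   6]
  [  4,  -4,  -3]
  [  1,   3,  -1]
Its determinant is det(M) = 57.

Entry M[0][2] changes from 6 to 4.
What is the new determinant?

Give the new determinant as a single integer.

Answer: 25

Derivation:
det is linear in row 0: changing M[0][2] by delta changes det by delta * cofactor(0,2).
Cofactor C_02 = (-1)^(0+2) * minor(0,2) = 16
Entry delta = 4 - 6 = -2
Det delta = -2 * 16 = -32
New det = 57 + -32 = 25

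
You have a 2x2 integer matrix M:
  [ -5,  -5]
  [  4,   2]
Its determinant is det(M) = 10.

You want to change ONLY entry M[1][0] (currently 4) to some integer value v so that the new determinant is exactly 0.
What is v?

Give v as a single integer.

det is linear in entry M[1][0]: det = old_det + (v - 4) * C_10
Cofactor C_10 = 5
Want det = 0: 10 + (v - 4) * 5 = 0
  (v - 4) = -10 / 5 = -2
  v = 4 + (-2) = 2

Answer: 2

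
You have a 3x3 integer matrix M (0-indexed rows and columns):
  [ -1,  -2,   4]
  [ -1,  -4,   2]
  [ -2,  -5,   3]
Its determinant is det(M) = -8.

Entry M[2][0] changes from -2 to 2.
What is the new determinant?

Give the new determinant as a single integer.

det is linear in row 2: changing M[2][0] by delta changes det by delta * cofactor(2,0).
Cofactor C_20 = (-1)^(2+0) * minor(2,0) = 12
Entry delta = 2 - -2 = 4
Det delta = 4 * 12 = 48
New det = -8 + 48 = 40

Answer: 40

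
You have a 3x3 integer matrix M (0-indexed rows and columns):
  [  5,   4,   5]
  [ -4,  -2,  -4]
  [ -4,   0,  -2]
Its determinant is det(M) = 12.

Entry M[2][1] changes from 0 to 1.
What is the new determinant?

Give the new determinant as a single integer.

det is linear in row 2: changing M[2][1] by delta changes det by delta * cofactor(2,1).
Cofactor C_21 = (-1)^(2+1) * minor(2,1) = 0
Entry delta = 1 - 0 = 1
Det delta = 1 * 0 = 0
New det = 12 + 0 = 12

Answer: 12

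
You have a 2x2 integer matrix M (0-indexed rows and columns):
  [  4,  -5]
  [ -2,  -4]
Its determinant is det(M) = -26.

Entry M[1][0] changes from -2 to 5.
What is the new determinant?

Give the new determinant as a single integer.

det is linear in row 1: changing M[1][0] by delta changes det by delta * cofactor(1,0).
Cofactor C_10 = (-1)^(1+0) * minor(1,0) = 5
Entry delta = 5 - -2 = 7
Det delta = 7 * 5 = 35
New det = -26 + 35 = 9

Answer: 9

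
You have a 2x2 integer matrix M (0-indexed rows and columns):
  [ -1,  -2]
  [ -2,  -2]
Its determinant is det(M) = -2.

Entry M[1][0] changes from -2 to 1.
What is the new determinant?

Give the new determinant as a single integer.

Answer: 4

Derivation:
det is linear in row 1: changing M[1][0] by delta changes det by delta * cofactor(1,0).
Cofactor C_10 = (-1)^(1+0) * minor(1,0) = 2
Entry delta = 1 - -2 = 3
Det delta = 3 * 2 = 6
New det = -2 + 6 = 4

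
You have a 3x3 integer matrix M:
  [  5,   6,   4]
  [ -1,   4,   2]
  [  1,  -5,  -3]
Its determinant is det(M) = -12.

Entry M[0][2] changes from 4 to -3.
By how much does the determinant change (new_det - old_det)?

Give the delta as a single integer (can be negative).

Answer: -7

Derivation:
Cofactor C_02 = 1
Entry delta = -3 - 4 = -7
Det delta = entry_delta * cofactor = -7 * 1 = -7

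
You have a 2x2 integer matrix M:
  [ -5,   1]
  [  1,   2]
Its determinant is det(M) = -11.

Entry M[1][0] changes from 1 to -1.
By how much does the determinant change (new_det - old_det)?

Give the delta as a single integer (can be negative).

Answer: 2

Derivation:
Cofactor C_10 = -1
Entry delta = -1 - 1 = -2
Det delta = entry_delta * cofactor = -2 * -1 = 2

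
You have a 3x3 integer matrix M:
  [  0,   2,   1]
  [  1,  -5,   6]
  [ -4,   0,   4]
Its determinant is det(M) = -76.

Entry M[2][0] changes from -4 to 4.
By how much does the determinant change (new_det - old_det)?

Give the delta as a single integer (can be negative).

Answer: 136

Derivation:
Cofactor C_20 = 17
Entry delta = 4 - -4 = 8
Det delta = entry_delta * cofactor = 8 * 17 = 136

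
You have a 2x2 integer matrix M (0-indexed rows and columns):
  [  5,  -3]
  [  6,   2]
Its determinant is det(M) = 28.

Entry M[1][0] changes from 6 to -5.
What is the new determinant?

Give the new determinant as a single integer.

det is linear in row 1: changing M[1][0] by delta changes det by delta * cofactor(1,0).
Cofactor C_10 = (-1)^(1+0) * minor(1,0) = 3
Entry delta = -5 - 6 = -11
Det delta = -11 * 3 = -33
New det = 28 + -33 = -5

Answer: -5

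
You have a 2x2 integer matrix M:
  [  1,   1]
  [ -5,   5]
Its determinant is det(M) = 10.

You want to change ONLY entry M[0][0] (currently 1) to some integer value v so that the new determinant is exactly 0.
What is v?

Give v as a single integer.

Answer: -1

Derivation:
det is linear in entry M[0][0]: det = old_det + (v - 1) * C_00
Cofactor C_00 = 5
Want det = 0: 10 + (v - 1) * 5 = 0
  (v - 1) = -10 / 5 = -2
  v = 1 + (-2) = -1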